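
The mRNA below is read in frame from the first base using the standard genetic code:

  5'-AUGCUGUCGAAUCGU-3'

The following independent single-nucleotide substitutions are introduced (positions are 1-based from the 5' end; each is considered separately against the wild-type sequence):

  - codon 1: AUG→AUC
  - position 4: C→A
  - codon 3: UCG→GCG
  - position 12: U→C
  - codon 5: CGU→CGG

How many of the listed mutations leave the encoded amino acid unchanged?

Codon 1: AUG (Met) → AUC (Ile) — missense.
Codon 2: CUG (Leu) → AUG (Met) — missense.
Codon 3: UCG (Ser) → GCG (Ala) — missense.
Codon 4: AAU (Asn) → AAC (Asn) — synonymous.
Codon 5: CGU (Arg) → CGG (Arg) — synonymous.
Synonymous: 2 of 5.

2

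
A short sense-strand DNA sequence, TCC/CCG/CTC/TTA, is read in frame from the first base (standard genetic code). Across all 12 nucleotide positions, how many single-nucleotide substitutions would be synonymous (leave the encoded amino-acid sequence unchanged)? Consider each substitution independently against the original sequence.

Codon 1 (TCC, Ser): 3 synonymous substitutions.
Codon 2 (CCG, Pro): 3 synonymous substitutions.
Codon 3 (CTC, Leu): 3 synonymous substitutions.
Codon 4 (TTA, Leu): 2 synonymous substitutions.
Total: 3 + 3 + 3 + 2 = 11.

11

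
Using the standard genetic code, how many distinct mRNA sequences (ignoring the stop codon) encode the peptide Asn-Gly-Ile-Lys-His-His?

Asn: 2 codons.
Gly: 4 codons.
Ile: 3 codons.
Lys: 2 codons.
His: 2 codons.
His: 2 codons.
2 × 4 × 3 × 2 × 2 × 2 = 192.

192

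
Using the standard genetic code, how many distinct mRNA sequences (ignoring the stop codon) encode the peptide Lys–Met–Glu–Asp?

8

Lys: 2 codons.
Met: 1 codon.
Glu: 2 codons.
Asp: 2 codons.
2 × 1 × 2 × 2 = 8.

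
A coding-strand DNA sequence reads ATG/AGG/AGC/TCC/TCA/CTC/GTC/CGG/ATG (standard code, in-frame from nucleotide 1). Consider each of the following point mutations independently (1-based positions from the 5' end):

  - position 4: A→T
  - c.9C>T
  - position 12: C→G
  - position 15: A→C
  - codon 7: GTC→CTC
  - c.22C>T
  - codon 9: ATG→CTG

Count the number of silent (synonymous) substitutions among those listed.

3

Codon 2: AGG (Arg) → TGG (Trp) — missense.
Codon 3: AGC (Ser) → AGT (Ser) — synonymous.
Codon 4: TCC (Ser) → TCG (Ser) — synonymous.
Codon 5: TCA (Ser) → TCC (Ser) — synonymous.
Codon 7: GTC (Val) → CTC (Leu) — missense.
Codon 8: CGG (Arg) → TGG (Trp) — missense.
Codon 9: ATG (Met) → CTG (Leu) — missense.
Synonymous: 3 of 7.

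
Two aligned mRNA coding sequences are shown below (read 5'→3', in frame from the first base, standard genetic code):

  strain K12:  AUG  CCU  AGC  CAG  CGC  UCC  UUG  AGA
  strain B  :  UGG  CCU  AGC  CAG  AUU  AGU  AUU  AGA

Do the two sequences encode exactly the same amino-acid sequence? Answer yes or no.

Codon 1: AUG Met / UGG Trp — nonsynonymous.
Codon 2: CCU Pro / CCU Pro — identical.
Codon 3: AGC Ser / AGC Ser — identical.
Codon 4: CAG Gln / CAG Gln — identical.
Codon 5: CGC Arg / AUU Ile — nonsynonymous.
Codon 6: UCC Ser / AGU Ser — synonymous.
Codon 7: UUG Leu / AUU Ile — nonsynonymous.
Codon 8: AGA Arg / AGA Arg — identical.
Nonsynonymous differences: 3 → different protein.

no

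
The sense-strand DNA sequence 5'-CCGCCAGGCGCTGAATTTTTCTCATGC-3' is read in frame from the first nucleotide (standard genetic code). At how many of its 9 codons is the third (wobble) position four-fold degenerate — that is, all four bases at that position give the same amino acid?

5

Codon 1 CCG (Pro): third position 4-fold.
Codon 2 CCA (Pro): third position 4-fold.
Codon 3 GGC (Gly): third position 4-fold.
Codon 4 GCT (Ala): third position 4-fold.
Codon 5 GAA (Glu): third position 2-fold.
Codon 6 TTT (Phe): third position 2-fold.
Codon 7 TTC (Phe): third position 2-fold.
Codon 8 TCA (Ser): third position 4-fold.
Codon 9 TGC (Cys): third position 2-fold.
Four-fold degenerate third positions: 5.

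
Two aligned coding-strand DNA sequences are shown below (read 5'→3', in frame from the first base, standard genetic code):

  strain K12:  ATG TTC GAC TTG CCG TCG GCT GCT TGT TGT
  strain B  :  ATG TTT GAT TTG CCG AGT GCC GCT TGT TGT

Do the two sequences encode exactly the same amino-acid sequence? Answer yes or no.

yes

Codon 1: ATG Met / ATG Met — identical.
Codon 2: TTC Phe / TTT Phe — synonymous.
Codon 3: GAC Asp / GAT Asp — synonymous.
Codon 4: TTG Leu / TTG Leu — identical.
Codon 5: CCG Pro / CCG Pro — identical.
Codon 6: TCG Ser / AGT Ser — synonymous.
Codon 7: GCT Ala / GCC Ala — synonymous.
Codon 8: GCT Ala / GCT Ala — identical.
Codon 9: TGT Cys / TGT Cys — identical.
Codon 10: TGT Cys / TGT Cys — identical.
Nonsynonymous differences: 0 → same protein.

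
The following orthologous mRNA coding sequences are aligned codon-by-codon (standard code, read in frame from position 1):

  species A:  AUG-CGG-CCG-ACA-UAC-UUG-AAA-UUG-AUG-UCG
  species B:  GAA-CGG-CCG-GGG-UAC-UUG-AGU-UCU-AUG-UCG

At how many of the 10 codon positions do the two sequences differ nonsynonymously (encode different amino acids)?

4

Codon 1: AUG Met / GAA Glu — nonsynonymous.
Codon 2: CGG Arg / CGG Arg — identical.
Codon 3: CCG Pro / CCG Pro — identical.
Codon 4: ACA Thr / GGG Gly — nonsynonymous.
Codon 5: UAC Tyr / UAC Tyr — identical.
Codon 6: UUG Leu / UUG Leu — identical.
Codon 7: AAA Lys / AGU Ser — nonsynonymous.
Codon 8: UUG Leu / UCU Ser — nonsynonymous.
Codon 9: AUG Met / AUG Met — identical.
Codon 10: UCG Ser / UCG Ser — identical.
Nonsynonymous differences: 4.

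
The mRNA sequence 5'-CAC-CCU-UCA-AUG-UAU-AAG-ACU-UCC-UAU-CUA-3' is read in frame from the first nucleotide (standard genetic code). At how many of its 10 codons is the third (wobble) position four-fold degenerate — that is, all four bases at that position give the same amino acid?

Codon 1 CAC (His): third position 2-fold.
Codon 2 CCU (Pro): third position 4-fold.
Codon 3 UCA (Ser): third position 4-fold.
Codon 4 AUG (Met): third position 1-fold.
Codon 5 UAU (Tyr): third position 2-fold.
Codon 6 AAG (Lys): third position 2-fold.
Codon 7 ACU (Thr): third position 4-fold.
Codon 8 UCC (Ser): third position 4-fold.
Codon 9 UAU (Tyr): third position 2-fold.
Codon 10 CUA (Leu): third position 4-fold.
Four-fold degenerate third positions: 5.

5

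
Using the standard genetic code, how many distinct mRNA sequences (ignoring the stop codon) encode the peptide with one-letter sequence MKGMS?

Met: 1 codon.
Lys: 2 codons.
Gly: 4 codons.
Met: 1 codon.
Ser: 6 codons.
1 × 2 × 4 × 1 × 6 = 48.

48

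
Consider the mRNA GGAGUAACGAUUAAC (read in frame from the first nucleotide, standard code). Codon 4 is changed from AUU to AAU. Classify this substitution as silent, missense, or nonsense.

Position 11 falls in codon 4: AUU → Ile.
After the substitution the codon is AAU → Asn.
Ile ≠ Asn, so this is a missense mutation.

missense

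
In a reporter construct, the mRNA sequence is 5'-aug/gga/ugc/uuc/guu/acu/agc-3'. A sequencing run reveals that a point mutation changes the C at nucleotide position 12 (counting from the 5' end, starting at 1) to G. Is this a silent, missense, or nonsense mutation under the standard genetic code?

missense

Position 12 falls in codon 4: UUC → Phe.
After the substitution the codon is UUG → Leu.
Phe ≠ Leu, so this is a missense mutation.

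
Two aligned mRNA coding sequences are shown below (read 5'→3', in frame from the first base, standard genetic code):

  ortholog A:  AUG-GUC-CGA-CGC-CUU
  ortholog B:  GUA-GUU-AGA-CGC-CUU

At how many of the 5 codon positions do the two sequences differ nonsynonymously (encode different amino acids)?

Codon 1: AUG Met / GUA Val — nonsynonymous.
Codon 2: GUC Val / GUU Val — synonymous.
Codon 3: CGA Arg / AGA Arg — synonymous.
Codon 4: CGC Arg / CGC Arg — identical.
Codon 5: CUU Leu / CUU Leu — identical.
Nonsynonymous differences: 1.

1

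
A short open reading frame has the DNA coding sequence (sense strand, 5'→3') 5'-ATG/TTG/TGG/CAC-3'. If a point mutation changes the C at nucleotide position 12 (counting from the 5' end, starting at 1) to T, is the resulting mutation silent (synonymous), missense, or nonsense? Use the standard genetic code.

Position 12 falls in codon 4: CAC → His.
After the substitution the codon is CAT → His.
Both encode His, so the change is synonymous.

silent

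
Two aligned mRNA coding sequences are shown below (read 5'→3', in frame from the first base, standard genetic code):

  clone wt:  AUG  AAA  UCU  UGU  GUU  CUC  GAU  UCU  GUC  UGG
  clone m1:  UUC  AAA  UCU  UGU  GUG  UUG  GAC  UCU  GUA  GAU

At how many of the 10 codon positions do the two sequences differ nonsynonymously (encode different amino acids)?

Codon 1: AUG Met / UUC Phe — nonsynonymous.
Codon 2: AAA Lys / AAA Lys — identical.
Codon 3: UCU Ser / UCU Ser — identical.
Codon 4: UGU Cys / UGU Cys — identical.
Codon 5: GUU Val / GUG Val — synonymous.
Codon 6: CUC Leu / UUG Leu — synonymous.
Codon 7: GAU Asp / GAC Asp — synonymous.
Codon 8: UCU Ser / UCU Ser — identical.
Codon 9: GUC Val / GUA Val — synonymous.
Codon 10: UGG Trp / GAU Asp — nonsynonymous.
Nonsynonymous differences: 2.

2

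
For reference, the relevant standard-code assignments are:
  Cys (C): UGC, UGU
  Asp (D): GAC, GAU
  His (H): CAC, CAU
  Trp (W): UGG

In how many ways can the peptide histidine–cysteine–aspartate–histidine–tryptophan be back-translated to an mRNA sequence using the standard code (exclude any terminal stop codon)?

16

His: 2 codons.
Cys: 2 codons.
Asp: 2 codons.
His: 2 codons.
Trp: 1 codon.
2 × 2 × 2 × 2 × 1 = 16.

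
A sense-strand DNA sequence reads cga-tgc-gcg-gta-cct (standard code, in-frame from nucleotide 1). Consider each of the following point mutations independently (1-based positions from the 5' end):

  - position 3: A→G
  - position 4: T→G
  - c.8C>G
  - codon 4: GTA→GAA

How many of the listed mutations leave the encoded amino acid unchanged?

1

Codon 1: CGA (Arg) → CGG (Arg) — synonymous.
Codon 2: TGC (Cys) → GGC (Gly) — missense.
Codon 3: GCG (Ala) → GGG (Gly) — missense.
Codon 4: GTA (Val) → GAA (Glu) — missense.
Synonymous: 1 of 4.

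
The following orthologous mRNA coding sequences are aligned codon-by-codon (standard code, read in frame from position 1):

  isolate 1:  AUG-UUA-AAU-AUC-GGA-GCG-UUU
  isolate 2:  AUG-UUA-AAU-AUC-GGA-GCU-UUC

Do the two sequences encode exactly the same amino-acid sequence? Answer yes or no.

Codon 1: AUG Met / AUG Met — identical.
Codon 2: UUA Leu / UUA Leu — identical.
Codon 3: AAU Asn / AAU Asn — identical.
Codon 4: AUC Ile / AUC Ile — identical.
Codon 5: GGA Gly / GGA Gly — identical.
Codon 6: GCG Ala / GCU Ala — synonymous.
Codon 7: UUU Phe / UUC Phe — synonymous.
Nonsynonymous differences: 0 → same protein.

yes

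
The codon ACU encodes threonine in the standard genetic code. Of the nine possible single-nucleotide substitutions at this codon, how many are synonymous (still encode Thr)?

Position 1: none → 0 synonymous.
Position 2: none → 0 synonymous.
Position 3: ACC, ACA, ACG → 3 synonymous.
Total: 0 + 0 + 3 = 3.

3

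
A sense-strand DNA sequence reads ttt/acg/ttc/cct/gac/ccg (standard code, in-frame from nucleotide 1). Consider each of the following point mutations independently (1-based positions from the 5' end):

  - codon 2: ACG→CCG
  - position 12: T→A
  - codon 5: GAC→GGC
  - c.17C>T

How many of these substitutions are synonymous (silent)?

Codon 2: ACG (Thr) → CCG (Pro) — missense.
Codon 4: CCT (Pro) → CCA (Pro) — synonymous.
Codon 5: GAC (Asp) → GGC (Gly) — missense.
Codon 6: CCG (Pro) → CTG (Leu) — missense.
Synonymous: 1 of 4.

1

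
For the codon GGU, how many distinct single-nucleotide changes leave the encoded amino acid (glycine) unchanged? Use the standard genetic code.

3

Position 1: none → 0 synonymous.
Position 2: none → 0 synonymous.
Position 3: GGC, GGA, GGG → 3 synonymous.
Total: 0 + 0 + 3 = 3.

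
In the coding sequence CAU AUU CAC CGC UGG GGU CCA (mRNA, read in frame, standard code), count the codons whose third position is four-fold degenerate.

3

Codon 1 CAU (His): third position 2-fold.
Codon 2 AUU (Ile): third position 3-fold.
Codon 3 CAC (His): third position 2-fold.
Codon 4 CGC (Arg): third position 4-fold.
Codon 5 UGG (Trp): third position 1-fold.
Codon 6 GGU (Gly): third position 4-fold.
Codon 7 CCA (Pro): third position 4-fold.
Four-fold degenerate third positions: 3.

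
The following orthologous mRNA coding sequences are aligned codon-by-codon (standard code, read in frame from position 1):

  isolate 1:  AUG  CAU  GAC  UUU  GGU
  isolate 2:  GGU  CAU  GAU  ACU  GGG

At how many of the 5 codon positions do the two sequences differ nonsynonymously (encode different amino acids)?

Codon 1: AUG Met / GGU Gly — nonsynonymous.
Codon 2: CAU His / CAU His — identical.
Codon 3: GAC Asp / GAU Asp — synonymous.
Codon 4: UUU Phe / ACU Thr — nonsynonymous.
Codon 5: GGU Gly / GGG Gly — synonymous.
Nonsynonymous differences: 2.

2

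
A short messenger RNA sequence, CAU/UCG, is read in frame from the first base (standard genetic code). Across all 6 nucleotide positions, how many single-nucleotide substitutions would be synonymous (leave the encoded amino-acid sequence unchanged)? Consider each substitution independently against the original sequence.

4

Codon 1 (CAU, His): 1 synonymous substitution.
Codon 2 (UCG, Ser): 3 synonymous substitutions.
Total: 1 + 3 = 4.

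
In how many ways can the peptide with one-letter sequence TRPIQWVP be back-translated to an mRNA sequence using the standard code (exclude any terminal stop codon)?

Thr: 4 codons.
Arg: 6 codons.
Pro: 4 codons.
Ile: 3 codons.
Gln: 2 codons.
Trp: 1 codon.
Val: 4 codons.
Pro: 4 codons.
4 × 6 × 4 × 3 × 2 × 1 × 4 × 4 = 9216.

9216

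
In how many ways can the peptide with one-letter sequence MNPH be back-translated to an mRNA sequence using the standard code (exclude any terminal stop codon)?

Met: 1 codon.
Asn: 2 codons.
Pro: 4 codons.
His: 2 codons.
1 × 2 × 4 × 2 = 16.

16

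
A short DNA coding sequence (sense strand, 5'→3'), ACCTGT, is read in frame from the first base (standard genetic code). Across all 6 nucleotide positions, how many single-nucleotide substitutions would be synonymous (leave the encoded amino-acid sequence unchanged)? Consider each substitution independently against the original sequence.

4

Codon 1 (ACC, Thr): 3 synonymous substitutions.
Codon 2 (TGT, Cys): 1 synonymous substitution.
Total: 3 + 1 = 4.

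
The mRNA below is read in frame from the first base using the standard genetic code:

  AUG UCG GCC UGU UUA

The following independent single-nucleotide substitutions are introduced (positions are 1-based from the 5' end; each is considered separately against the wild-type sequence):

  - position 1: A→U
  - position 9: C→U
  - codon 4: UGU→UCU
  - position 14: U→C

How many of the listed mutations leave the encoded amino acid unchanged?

Codon 1: AUG (Met) → UUG (Leu) — missense.
Codon 3: GCC (Ala) → GCU (Ala) — synonymous.
Codon 4: UGU (Cys) → UCU (Ser) — missense.
Codon 5: UUA (Leu) → UCA (Ser) — missense.
Synonymous: 1 of 4.

1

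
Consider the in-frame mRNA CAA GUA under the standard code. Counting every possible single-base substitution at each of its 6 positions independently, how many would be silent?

Codon 1 (CAA, Gln): 1 synonymous substitution.
Codon 2 (GUA, Val): 3 synonymous substitutions.
Total: 1 + 3 = 4.

4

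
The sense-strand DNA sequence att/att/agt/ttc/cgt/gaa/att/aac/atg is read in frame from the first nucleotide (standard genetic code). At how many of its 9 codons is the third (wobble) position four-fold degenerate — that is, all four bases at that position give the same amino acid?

1

Codon 1 ATT (Ile): third position 3-fold.
Codon 2 ATT (Ile): third position 3-fold.
Codon 3 AGT (Ser): third position 2-fold.
Codon 4 TTC (Phe): third position 2-fold.
Codon 5 CGT (Arg): third position 4-fold.
Codon 6 GAA (Glu): third position 2-fold.
Codon 7 ATT (Ile): third position 3-fold.
Codon 8 AAC (Asn): third position 2-fold.
Codon 9 ATG (Met): third position 1-fold.
Four-fold degenerate third positions: 1.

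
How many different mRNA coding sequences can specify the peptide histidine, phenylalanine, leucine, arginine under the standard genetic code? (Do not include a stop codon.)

His: 2 codons.
Phe: 2 codons.
Leu: 6 codons.
Arg: 6 codons.
2 × 2 × 6 × 6 = 144.

144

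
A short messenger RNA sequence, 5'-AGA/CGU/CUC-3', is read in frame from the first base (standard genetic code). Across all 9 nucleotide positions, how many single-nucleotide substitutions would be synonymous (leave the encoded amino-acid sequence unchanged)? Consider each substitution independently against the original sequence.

Codon 1 (AGA, Arg): 2 synonymous substitutions.
Codon 2 (CGU, Arg): 3 synonymous substitutions.
Codon 3 (CUC, Leu): 3 synonymous substitutions.
Total: 2 + 3 + 3 = 8.

8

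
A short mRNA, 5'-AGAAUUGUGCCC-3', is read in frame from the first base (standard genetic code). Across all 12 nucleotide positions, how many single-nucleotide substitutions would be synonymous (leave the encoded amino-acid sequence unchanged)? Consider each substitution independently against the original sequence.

Codon 1 (AGA, Arg): 2 synonymous substitutions.
Codon 2 (AUU, Ile): 2 synonymous substitutions.
Codon 3 (GUG, Val): 3 synonymous substitutions.
Codon 4 (CCC, Pro): 3 synonymous substitutions.
Total: 2 + 2 + 3 + 3 = 10.

10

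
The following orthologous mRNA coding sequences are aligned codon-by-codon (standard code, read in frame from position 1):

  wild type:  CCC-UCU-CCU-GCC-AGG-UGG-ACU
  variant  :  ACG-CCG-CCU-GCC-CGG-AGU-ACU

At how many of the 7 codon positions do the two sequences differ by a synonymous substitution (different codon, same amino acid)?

Codon 1: CCC Pro / ACG Thr — nonsynonymous.
Codon 2: UCU Ser / CCG Pro — nonsynonymous.
Codon 3: CCU Pro / CCU Pro — identical.
Codon 4: GCC Ala / GCC Ala — identical.
Codon 5: AGG Arg / CGG Arg — synonymous.
Codon 6: UGG Trp / AGU Ser — nonsynonymous.
Codon 7: ACU Thr / ACU Thr — identical.
Synonymous differences: 1.

1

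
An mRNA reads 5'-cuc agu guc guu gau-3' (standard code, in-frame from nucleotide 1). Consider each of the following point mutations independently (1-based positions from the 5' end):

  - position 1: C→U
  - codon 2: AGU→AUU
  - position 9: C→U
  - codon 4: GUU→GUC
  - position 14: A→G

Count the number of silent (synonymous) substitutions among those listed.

2

Codon 1: CUC (Leu) → UUC (Phe) — missense.
Codon 2: AGU (Ser) → AUU (Ile) — missense.
Codon 3: GUC (Val) → GUU (Val) — synonymous.
Codon 4: GUU (Val) → GUC (Val) — synonymous.
Codon 5: GAU (Asp) → GGU (Gly) — missense.
Synonymous: 2 of 5.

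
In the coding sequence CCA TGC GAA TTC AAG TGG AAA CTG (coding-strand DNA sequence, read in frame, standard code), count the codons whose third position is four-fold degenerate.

Codon 1 CCA (Pro): third position 4-fold.
Codon 2 TGC (Cys): third position 2-fold.
Codon 3 GAA (Glu): third position 2-fold.
Codon 4 TTC (Phe): third position 2-fold.
Codon 5 AAG (Lys): third position 2-fold.
Codon 6 TGG (Trp): third position 1-fold.
Codon 7 AAA (Lys): third position 2-fold.
Codon 8 CTG (Leu): third position 4-fold.
Four-fold degenerate third positions: 2.

2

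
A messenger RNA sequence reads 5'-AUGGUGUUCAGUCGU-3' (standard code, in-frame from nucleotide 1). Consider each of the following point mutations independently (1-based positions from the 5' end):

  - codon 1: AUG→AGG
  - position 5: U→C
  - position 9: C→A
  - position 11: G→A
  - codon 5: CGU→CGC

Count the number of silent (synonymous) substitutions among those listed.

Codon 1: AUG (Met) → AGG (Arg) — missense.
Codon 2: GUG (Val) → GCG (Ala) — missense.
Codon 3: UUC (Phe) → UUA (Leu) — missense.
Codon 4: AGU (Ser) → AAU (Asn) — missense.
Codon 5: CGU (Arg) → CGC (Arg) — synonymous.
Synonymous: 1 of 5.

1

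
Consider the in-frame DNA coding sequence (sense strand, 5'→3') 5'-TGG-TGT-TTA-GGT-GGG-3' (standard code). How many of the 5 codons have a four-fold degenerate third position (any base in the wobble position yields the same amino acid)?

Codon 1 TGG (Trp): third position 1-fold.
Codon 2 TGT (Cys): third position 2-fold.
Codon 3 TTA (Leu): third position 2-fold.
Codon 4 GGT (Gly): third position 4-fold.
Codon 5 GGG (Gly): third position 4-fold.
Four-fold degenerate third positions: 2.

2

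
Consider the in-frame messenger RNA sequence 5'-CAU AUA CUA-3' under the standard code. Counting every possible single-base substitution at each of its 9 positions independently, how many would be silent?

7

Codon 1 (CAU, His): 1 synonymous substitution.
Codon 2 (AUA, Ile): 2 synonymous substitutions.
Codon 3 (CUA, Leu): 4 synonymous substitutions.
Total: 1 + 2 + 4 = 7.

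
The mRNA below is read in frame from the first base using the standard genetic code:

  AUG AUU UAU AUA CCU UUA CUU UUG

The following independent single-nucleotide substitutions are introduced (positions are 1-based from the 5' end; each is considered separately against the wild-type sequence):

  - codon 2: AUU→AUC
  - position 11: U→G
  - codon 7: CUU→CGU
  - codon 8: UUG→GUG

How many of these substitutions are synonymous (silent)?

1

Codon 2: AUU (Ile) → AUC (Ile) — synonymous.
Codon 4: AUA (Ile) → AGA (Arg) — missense.
Codon 7: CUU (Leu) → CGU (Arg) — missense.
Codon 8: UUG (Leu) → GUG (Val) — missense.
Synonymous: 1 of 4.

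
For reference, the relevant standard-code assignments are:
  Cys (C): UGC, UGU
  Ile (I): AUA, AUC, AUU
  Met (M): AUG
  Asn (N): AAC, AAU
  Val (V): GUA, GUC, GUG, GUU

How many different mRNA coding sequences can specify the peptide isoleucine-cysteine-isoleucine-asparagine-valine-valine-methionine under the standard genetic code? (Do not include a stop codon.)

Ile: 3 codons.
Cys: 2 codons.
Ile: 3 codons.
Asn: 2 codons.
Val: 4 codons.
Val: 4 codons.
Met: 1 codon.
3 × 2 × 3 × 2 × 4 × 4 × 1 = 576.

576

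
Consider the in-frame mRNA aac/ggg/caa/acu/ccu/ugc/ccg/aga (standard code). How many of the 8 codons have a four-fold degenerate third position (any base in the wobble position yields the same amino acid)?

4

Codon 1 AAC (Asn): third position 2-fold.
Codon 2 GGG (Gly): third position 4-fold.
Codon 3 CAA (Gln): third position 2-fold.
Codon 4 ACU (Thr): third position 4-fold.
Codon 5 CCU (Pro): third position 4-fold.
Codon 6 UGC (Cys): third position 2-fold.
Codon 7 CCG (Pro): third position 4-fold.
Codon 8 AGA (Arg): third position 2-fold.
Four-fold degenerate third positions: 4.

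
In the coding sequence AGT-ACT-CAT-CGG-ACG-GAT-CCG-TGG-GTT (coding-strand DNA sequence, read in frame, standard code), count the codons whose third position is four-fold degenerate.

Codon 1 AGT (Ser): third position 2-fold.
Codon 2 ACT (Thr): third position 4-fold.
Codon 3 CAT (His): third position 2-fold.
Codon 4 CGG (Arg): third position 4-fold.
Codon 5 ACG (Thr): third position 4-fold.
Codon 6 GAT (Asp): third position 2-fold.
Codon 7 CCG (Pro): third position 4-fold.
Codon 8 TGG (Trp): third position 1-fold.
Codon 9 GTT (Val): third position 4-fold.
Four-fold degenerate third positions: 5.

5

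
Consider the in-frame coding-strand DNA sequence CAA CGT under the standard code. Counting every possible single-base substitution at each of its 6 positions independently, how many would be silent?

4

Codon 1 (CAA, Gln): 1 synonymous substitution.
Codon 2 (CGT, Arg): 3 synonymous substitutions.
Total: 1 + 3 = 4.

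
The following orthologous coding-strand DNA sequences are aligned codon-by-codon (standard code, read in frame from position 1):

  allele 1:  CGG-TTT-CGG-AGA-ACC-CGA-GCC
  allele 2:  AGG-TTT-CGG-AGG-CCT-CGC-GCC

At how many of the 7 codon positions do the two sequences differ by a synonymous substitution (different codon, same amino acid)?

Codon 1: CGG Arg / AGG Arg — synonymous.
Codon 2: TTT Phe / TTT Phe — identical.
Codon 3: CGG Arg / CGG Arg — identical.
Codon 4: AGA Arg / AGG Arg — synonymous.
Codon 5: ACC Thr / CCT Pro — nonsynonymous.
Codon 6: CGA Arg / CGC Arg — synonymous.
Codon 7: GCC Ala / GCC Ala — identical.
Synonymous differences: 3.

3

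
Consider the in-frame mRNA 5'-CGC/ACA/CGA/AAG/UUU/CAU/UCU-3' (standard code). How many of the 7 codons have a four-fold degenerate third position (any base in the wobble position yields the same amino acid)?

4

Codon 1 CGC (Arg): third position 4-fold.
Codon 2 ACA (Thr): third position 4-fold.
Codon 3 CGA (Arg): third position 4-fold.
Codon 4 AAG (Lys): third position 2-fold.
Codon 5 UUU (Phe): third position 2-fold.
Codon 6 CAU (His): third position 2-fold.
Codon 7 UCU (Ser): third position 4-fold.
Four-fold degenerate third positions: 4.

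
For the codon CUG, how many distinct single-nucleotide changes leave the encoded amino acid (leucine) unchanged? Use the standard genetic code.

Position 1: UUG → 1 synonymous.
Position 2: none → 0 synonymous.
Position 3: CUU, CUC, CUA → 3 synonymous.
Total: 1 + 0 + 3 = 4.

4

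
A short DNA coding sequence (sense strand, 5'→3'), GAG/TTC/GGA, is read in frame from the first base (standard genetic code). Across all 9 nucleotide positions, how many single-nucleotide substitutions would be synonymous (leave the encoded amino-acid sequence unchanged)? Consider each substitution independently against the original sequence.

Codon 1 (GAG, Glu): 1 synonymous substitution.
Codon 2 (TTC, Phe): 1 synonymous substitution.
Codon 3 (GGA, Gly): 3 synonymous substitutions.
Total: 1 + 1 + 3 = 5.

5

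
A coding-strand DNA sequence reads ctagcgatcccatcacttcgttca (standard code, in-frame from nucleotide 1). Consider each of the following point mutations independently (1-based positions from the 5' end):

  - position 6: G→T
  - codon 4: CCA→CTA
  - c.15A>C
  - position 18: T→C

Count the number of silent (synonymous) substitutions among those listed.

3

Codon 2: GCG (Ala) → GCT (Ala) — synonymous.
Codon 4: CCA (Pro) → CTA (Leu) — missense.
Codon 5: TCA (Ser) → TCC (Ser) — synonymous.
Codon 6: CTT (Leu) → CTC (Leu) — synonymous.
Synonymous: 3 of 4.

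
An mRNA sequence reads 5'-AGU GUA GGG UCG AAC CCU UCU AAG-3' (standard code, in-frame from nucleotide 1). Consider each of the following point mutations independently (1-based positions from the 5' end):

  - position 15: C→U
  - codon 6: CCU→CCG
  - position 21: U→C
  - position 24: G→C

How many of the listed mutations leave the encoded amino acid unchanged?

Codon 5: AAC (Asn) → AAU (Asn) — synonymous.
Codon 6: CCU (Pro) → CCG (Pro) — synonymous.
Codon 7: UCU (Ser) → UCC (Ser) — synonymous.
Codon 8: AAG (Lys) → AAC (Asn) — missense.
Synonymous: 3 of 4.

3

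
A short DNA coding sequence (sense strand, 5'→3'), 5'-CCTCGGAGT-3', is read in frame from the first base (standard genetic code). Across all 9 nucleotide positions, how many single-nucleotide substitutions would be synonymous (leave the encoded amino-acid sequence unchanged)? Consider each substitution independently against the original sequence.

8

Codon 1 (CCT, Pro): 3 synonymous substitutions.
Codon 2 (CGG, Arg): 4 synonymous substitutions.
Codon 3 (AGT, Ser): 1 synonymous substitution.
Total: 3 + 4 + 1 = 8.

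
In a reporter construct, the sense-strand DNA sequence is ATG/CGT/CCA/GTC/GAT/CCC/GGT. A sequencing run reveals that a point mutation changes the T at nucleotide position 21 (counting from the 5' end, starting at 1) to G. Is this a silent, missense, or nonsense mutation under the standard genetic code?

silent

Position 21 falls in codon 7: GGT → Gly.
After the substitution the codon is GGG → Gly.
Both encode Gly, so the change is synonymous.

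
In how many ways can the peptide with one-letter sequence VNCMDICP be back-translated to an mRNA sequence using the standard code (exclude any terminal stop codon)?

768

Val: 4 codons.
Asn: 2 codons.
Cys: 2 codons.
Met: 1 codon.
Asp: 2 codons.
Ile: 3 codons.
Cys: 2 codons.
Pro: 4 codons.
4 × 2 × 2 × 1 × 2 × 3 × 2 × 4 = 768.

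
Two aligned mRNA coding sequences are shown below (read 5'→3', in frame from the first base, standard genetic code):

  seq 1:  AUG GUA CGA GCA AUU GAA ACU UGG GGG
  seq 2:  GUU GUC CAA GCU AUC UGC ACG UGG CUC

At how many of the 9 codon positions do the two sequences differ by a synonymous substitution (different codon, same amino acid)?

Codon 1: AUG Met / GUU Val — nonsynonymous.
Codon 2: GUA Val / GUC Val — synonymous.
Codon 3: CGA Arg / CAA Gln — nonsynonymous.
Codon 4: GCA Ala / GCU Ala — synonymous.
Codon 5: AUU Ile / AUC Ile — synonymous.
Codon 6: GAA Glu / UGC Cys — nonsynonymous.
Codon 7: ACU Thr / ACG Thr — synonymous.
Codon 8: UGG Trp / UGG Trp — identical.
Codon 9: GGG Gly / CUC Leu — nonsynonymous.
Synonymous differences: 4.

4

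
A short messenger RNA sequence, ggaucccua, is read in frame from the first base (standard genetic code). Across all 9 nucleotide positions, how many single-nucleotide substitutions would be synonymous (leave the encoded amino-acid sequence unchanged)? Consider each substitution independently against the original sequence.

10

Codon 1 (GGA, Gly): 3 synonymous substitutions.
Codon 2 (UCC, Ser): 3 synonymous substitutions.
Codon 3 (CUA, Leu): 4 synonymous substitutions.
Total: 3 + 3 + 4 = 10.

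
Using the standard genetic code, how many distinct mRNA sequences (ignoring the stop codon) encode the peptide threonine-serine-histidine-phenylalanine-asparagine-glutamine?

Thr: 4 codons.
Ser: 6 codons.
His: 2 codons.
Phe: 2 codons.
Asn: 2 codons.
Gln: 2 codons.
4 × 6 × 2 × 2 × 2 × 2 = 384.

384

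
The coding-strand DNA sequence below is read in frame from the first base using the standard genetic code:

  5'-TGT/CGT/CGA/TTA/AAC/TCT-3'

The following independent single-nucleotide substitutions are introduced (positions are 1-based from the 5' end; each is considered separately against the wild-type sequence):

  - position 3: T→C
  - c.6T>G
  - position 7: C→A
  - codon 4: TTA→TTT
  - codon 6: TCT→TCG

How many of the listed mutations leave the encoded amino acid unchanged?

4

Codon 1: TGT (Cys) → TGC (Cys) — synonymous.
Codon 2: CGT (Arg) → CGG (Arg) — synonymous.
Codon 3: CGA (Arg) → AGA (Arg) — synonymous.
Codon 4: TTA (Leu) → TTT (Phe) — missense.
Codon 6: TCT (Ser) → TCG (Ser) — synonymous.
Synonymous: 4 of 5.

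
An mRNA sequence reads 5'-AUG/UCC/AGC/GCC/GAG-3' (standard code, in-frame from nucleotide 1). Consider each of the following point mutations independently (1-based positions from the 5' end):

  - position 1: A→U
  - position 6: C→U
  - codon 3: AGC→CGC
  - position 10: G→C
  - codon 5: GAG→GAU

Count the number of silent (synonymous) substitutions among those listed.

1

Codon 1: AUG (Met) → UUG (Leu) — missense.
Codon 2: UCC (Ser) → UCU (Ser) — synonymous.
Codon 3: AGC (Ser) → CGC (Arg) — missense.
Codon 4: GCC (Ala) → CCC (Pro) — missense.
Codon 5: GAG (Glu) → GAU (Asp) — missense.
Synonymous: 1 of 5.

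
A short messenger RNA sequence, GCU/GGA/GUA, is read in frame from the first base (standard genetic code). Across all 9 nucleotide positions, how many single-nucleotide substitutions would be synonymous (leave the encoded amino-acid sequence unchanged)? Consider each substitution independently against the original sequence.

9

Codon 1 (GCU, Ala): 3 synonymous substitutions.
Codon 2 (GGA, Gly): 3 synonymous substitutions.
Codon 3 (GUA, Val): 3 synonymous substitutions.
Total: 3 + 3 + 3 = 9.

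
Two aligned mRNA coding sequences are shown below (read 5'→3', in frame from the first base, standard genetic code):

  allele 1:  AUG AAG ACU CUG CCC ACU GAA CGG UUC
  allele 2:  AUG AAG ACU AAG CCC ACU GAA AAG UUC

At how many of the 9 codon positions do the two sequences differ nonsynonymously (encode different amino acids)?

Codon 1: AUG Met / AUG Met — identical.
Codon 2: AAG Lys / AAG Lys — identical.
Codon 3: ACU Thr / ACU Thr — identical.
Codon 4: CUG Leu / AAG Lys — nonsynonymous.
Codon 5: CCC Pro / CCC Pro — identical.
Codon 6: ACU Thr / ACU Thr — identical.
Codon 7: GAA Glu / GAA Glu — identical.
Codon 8: CGG Arg / AAG Lys — nonsynonymous.
Codon 9: UUC Phe / UUC Phe — identical.
Nonsynonymous differences: 2.

2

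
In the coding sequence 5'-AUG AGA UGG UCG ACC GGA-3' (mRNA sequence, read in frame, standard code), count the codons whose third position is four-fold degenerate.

Codon 1 AUG (Met): third position 1-fold.
Codon 2 AGA (Arg): third position 2-fold.
Codon 3 UGG (Trp): third position 1-fold.
Codon 4 UCG (Ser): third position 4-fold.
Codon 5 ACC (Thr): third position 4-fold.
Codon 6 GGA (Gly): third position 4-fold.
Four-fold degenerate third positions: 3.

3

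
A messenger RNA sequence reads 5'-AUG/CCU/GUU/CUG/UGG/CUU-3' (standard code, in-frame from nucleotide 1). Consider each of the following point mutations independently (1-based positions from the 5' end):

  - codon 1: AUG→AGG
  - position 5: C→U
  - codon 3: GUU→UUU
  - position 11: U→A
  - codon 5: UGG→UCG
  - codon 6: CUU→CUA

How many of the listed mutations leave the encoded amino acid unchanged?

1

Codon 1: AUG (Met) → AGG (Arg) — missense.
Codon 2: CCU (Pro) → CUU (Leu) — missense.
Codon 3: GUU (Val) → UUU (Phe) — missense.
Codon 4: CUG (Leu) → CAG (Gln) — missense.
Codon 5: UGG (Trp) → UCG (Ser) — missense.
Codon 6: CUU (Leu) → CUA (Leu) — synonymous.
Synonymous: 1 of 6.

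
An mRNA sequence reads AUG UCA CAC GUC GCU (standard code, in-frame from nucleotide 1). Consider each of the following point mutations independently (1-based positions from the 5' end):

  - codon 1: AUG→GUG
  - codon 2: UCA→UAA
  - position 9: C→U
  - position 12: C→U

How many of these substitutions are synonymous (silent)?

2

Codon 1: AUG (Met) → GUG (Val) — missense.
Codon 2: UCA (Ser) → UAA (Stop) — nonsense.
Codon 3: CAC (His) → CAU (His) — synonymous.
Codon 4: GUC (Val) → GUU (Val) — synonymous.
Synonymous: 2 of 4.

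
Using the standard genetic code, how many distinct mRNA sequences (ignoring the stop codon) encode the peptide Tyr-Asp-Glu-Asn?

16

Tyr: 2 codons.
Asp: 2 codons.
Glu: 2 codons.
Asn: 2 codons.
2 × 2 × 2 × 2 = 16.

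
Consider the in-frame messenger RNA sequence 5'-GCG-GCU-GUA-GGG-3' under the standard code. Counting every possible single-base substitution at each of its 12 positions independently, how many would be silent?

12

Codon 1 (GCG, Ala): 3 synonymous substitutions.
Codon 2 (GCU, Ala): 3 synonymous substitutions.
Codon 3 (GUA, Val): 3 synonymous substitutions.
Codon 4 (GGG, Gly): 3 synonymous substitutions.
Total: 3 + 3 + 3 + 3 = 12.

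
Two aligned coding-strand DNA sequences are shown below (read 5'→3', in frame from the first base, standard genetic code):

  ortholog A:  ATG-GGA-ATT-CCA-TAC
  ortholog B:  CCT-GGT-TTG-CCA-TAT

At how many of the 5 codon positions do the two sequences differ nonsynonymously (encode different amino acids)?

2

Codon 1: ATG Met / CCT Pro — nonsynonymous.
Codon 2: GGA Gly / GGT Gly — synonymous.
Codon 3: ATT Ile / TTG Leu — nonsynonymous.
Codon 4: CCA Pro / CCA Pro — identical.
Codon 5: TAC Tyr / TAT Tyr — synonymous.
Nonsynonymous differences: 2.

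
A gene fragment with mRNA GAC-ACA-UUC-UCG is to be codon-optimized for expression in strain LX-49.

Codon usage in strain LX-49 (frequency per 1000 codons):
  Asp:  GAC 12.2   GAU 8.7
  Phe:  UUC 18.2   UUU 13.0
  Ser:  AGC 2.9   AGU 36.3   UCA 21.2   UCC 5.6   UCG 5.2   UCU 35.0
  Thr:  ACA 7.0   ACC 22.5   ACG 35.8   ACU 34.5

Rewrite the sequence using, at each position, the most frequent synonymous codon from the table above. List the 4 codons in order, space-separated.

Codon 1 (Asp): best is GAC at 12.2.
Codon 2 (Thr): best is ACG at 35.8.
Codon 3 (Phe): best is UUC at 18.2.
Codon 4 (Ser): best is AGU at 36.3.

GAC ACG UUC AGU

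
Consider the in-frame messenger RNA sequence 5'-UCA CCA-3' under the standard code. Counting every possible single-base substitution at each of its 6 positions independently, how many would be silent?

Codon 1 (UCA, Ser): 3 synonymous substitutions.
Codon 2 (CCA, Pro): 3 synonymous substitutions.
Total: 3 + 3 = 6.

6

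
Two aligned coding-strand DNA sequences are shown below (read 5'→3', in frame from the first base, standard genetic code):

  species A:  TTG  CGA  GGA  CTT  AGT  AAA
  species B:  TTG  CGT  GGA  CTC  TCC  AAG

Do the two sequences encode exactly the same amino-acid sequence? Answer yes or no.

Codon 1: TTG Leu / TTG Leu — identical.
Codon 2: CGA Arg / CGT Arg — synonymous.
Codon 3: GGA Gly / GGA Gly — identical.
Codon 4: CTT Leu / CTC Leu — synonymous.
Codon 5: AGT Ser / TCC Ser — synonymous.
Codon 6: AAA Lys / AAG Lys — synonymous.
Nonsynonymous differences: 0 → same protein.

yes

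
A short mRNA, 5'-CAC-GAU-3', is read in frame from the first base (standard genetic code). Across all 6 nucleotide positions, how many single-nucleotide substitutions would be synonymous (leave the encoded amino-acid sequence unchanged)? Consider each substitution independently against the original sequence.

Codon 1 (CAC, His): 1 synonymous substitution.
Codon 2 (GAU, Asp): 1 synonymous substitution.
Total: 1 + 1 = 2.

2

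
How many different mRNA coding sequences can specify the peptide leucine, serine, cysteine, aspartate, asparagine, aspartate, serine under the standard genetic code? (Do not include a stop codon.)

3456

Leu: 6 codons.
Ser: 6 codons.
Cys: 2 codons.
Asp: 2 codons.
Asn: 2 codons.
Asp: 2 codons.
Ser: 6 codons.
6 × 6 × 2 × 2 × 2 × 2 × 6 = 3456.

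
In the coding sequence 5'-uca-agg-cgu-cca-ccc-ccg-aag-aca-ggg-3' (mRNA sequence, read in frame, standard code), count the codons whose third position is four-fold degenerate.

7

Codon 1 UCA (Ser): third position 4-fold.
Codon 2 AGG (Arg): third position 2-fold.
Codon 3 CGU (Arg): third position 4-fold.
Codon 4 CCA (Pro): third position 4-fold.
Codon 5 CCC (Pro): third position 4-fold.
Codon 6 CCG (Pro): third position 4-fold.
Codon 7 AAG (Lys): third position 2-fold.
Codon 8 ACA (Thr): third position 4-fold.
Codon 9 GGG (Gly): third position 4-fold.
Four-fold degenerate third positions: 7.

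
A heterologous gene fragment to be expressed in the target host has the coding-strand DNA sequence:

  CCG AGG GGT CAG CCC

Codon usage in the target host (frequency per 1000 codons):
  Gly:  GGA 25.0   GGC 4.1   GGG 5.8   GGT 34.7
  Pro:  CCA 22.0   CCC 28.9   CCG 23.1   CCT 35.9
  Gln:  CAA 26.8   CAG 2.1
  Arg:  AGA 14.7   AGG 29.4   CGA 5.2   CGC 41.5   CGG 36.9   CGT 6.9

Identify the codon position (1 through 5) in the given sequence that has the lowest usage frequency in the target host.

Codon 1 CCG (Pro): 23.1 per 1000.
Codon 2 AGG (Arg): 29.4 per 1000.
Codon 3 GGT (Gly): 34.7 per 1000.
Codon 4 CAG (Gln): 2.1 per 1000.
Codon 5 CCC (Pro): 28.9 per 1000.
Lowest frequency is 2.1 at codon 4.

4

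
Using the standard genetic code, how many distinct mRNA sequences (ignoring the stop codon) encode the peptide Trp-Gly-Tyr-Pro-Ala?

Trp: 1 codon.
Gly: 4 codons.
Tyr: 2 codons.
Pro: 4 codons.
Ala: 4 codons.
1 × 4 × 2 × 4 × 4 = 128.

128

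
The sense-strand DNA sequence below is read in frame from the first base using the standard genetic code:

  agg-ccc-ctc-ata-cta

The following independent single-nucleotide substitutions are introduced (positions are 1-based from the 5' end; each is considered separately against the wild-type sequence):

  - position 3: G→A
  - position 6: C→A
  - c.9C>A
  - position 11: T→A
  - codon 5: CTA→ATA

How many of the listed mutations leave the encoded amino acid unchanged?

3

Codon 1: AGG (Arg) → AGA (Arg) — synonymous.
Codon 2: CCC (Pro) → CCA (Pro) — synonymous.
Codon 3: CTC (Leu) → CTA (Leu) — synonymous.
Codon 4: ATA (Ile) → AAA (Lys) — missense.
Codon 5: CTA (Leu) → ATA (Ile) — missense.
Synonymous: 3 of 5.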